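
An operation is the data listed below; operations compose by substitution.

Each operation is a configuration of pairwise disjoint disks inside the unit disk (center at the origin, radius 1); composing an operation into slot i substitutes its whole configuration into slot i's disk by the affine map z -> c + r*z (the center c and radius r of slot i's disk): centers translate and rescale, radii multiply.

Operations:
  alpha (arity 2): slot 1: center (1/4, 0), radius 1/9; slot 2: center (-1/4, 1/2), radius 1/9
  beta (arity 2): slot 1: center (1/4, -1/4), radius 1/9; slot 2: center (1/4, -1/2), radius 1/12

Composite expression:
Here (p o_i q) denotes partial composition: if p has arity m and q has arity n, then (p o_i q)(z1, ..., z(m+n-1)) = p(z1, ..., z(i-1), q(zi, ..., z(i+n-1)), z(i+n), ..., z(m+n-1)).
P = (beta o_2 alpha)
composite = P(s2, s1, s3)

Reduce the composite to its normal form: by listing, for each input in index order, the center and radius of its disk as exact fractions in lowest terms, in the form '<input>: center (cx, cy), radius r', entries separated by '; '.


s1: center (13/48, -1/2), radius 1/108; s2: center (1/4, -1/4), radius 1/9; s3: center (11/48, -11/24), radius 1/108


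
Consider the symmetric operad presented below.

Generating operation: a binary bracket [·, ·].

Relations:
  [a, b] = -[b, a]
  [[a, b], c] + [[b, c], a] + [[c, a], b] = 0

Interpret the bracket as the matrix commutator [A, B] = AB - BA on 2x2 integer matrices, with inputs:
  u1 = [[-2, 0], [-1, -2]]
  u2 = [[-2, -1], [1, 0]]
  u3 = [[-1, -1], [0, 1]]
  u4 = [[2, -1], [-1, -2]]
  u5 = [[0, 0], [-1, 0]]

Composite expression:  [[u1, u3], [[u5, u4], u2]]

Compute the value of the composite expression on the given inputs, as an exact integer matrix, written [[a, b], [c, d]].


[u1, u3] = [[-1, 0], [2, 1]]
[u5, u4] = [[-1, 0], [-4, 1]]
[[u5, u4], u2] = [[-4, 2], [10, 4]]
[[u1, u3], [[u5, u4], u2]] = [[-4, -4], [4, 4]]

[[-4, -4], [4, 4]]


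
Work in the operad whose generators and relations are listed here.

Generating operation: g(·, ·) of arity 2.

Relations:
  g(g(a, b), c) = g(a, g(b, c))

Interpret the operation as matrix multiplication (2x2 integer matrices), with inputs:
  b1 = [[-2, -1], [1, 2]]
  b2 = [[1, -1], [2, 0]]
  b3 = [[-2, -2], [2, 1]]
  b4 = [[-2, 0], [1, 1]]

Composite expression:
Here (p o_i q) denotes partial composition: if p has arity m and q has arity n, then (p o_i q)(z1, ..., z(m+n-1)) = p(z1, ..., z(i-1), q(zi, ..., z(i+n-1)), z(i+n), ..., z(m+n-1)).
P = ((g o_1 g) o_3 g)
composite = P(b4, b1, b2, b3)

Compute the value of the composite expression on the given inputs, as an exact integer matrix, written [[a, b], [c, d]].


[[-24, -20], [0, -1]]

g(b4, b1) = [[4, 2], [-1, 1]]
g(b2, b3) = [[-4, -3], [-4, -4]]
g(g(b4, b1), g(b2, b3)) = [[-24, -20], [0, -1]]


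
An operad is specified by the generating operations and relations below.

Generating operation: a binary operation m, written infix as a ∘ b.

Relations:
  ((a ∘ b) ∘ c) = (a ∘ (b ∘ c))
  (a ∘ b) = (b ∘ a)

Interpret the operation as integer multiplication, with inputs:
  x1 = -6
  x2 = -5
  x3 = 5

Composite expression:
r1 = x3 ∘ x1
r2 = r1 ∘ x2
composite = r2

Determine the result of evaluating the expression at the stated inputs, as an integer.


(x3 ∘ x1) = -30
((x3 ∘ x1) ∘ x2) = 150

150


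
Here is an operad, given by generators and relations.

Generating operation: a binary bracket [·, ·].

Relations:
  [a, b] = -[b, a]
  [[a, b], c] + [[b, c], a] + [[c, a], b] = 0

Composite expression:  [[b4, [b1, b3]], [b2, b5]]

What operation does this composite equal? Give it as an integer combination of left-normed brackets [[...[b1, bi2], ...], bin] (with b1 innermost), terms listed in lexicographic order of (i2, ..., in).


-[[[[b1, b3], b4], b2], b5] + [[[[b1, b3], b4], b5], b2]

In the tensor algebra, words opening b1 carry the b1-anchored form.
Composite bracket: [[b4, [b1, b3]], [b2, b5]]
Each bracket splits as ab - ba, giving 16 signed words (2^4 = 16).
Keep just the words that open with b1:
  b1b3b4b2b5 appears with sign -1, giving the term -[[[[b1, b3], b4], b2], b5]
  b1b3b4b5b2 appears with sign +1, giving the term +[[[[b1, b3], b4], b5], b2]


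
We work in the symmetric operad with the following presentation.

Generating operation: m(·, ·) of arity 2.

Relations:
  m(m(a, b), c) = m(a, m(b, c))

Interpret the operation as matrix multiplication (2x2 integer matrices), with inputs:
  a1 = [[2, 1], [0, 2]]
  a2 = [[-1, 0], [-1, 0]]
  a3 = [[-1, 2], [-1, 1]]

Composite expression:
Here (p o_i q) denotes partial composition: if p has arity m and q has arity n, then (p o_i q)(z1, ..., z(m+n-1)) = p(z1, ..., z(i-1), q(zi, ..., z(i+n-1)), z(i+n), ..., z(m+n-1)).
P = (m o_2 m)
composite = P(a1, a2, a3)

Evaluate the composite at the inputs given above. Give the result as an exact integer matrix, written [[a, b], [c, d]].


m(a2, a3) = [[1, -2], [1, -2]]
m(a1, m(a2, a3)) = [[3, -6], [2, -4]]

[[3, -6], [2, -4]]


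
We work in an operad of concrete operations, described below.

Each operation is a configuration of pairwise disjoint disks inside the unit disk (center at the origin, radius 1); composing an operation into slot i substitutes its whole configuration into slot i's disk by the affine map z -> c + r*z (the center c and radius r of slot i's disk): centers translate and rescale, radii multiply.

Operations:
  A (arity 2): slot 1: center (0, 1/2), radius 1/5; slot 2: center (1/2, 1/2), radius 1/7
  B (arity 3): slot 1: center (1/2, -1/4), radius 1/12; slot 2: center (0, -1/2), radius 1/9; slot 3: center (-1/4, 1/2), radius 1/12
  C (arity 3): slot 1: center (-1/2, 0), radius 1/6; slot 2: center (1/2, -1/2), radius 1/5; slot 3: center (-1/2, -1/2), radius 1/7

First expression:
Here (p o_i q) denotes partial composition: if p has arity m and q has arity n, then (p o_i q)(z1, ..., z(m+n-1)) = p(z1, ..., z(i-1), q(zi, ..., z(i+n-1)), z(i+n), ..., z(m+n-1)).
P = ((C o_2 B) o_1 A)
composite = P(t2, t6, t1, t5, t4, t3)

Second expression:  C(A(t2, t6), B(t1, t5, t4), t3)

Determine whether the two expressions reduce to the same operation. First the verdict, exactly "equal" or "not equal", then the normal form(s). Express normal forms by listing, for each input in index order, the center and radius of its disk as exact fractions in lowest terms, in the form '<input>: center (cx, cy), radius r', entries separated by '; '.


In normal form, the first expression is t1: center (3/5, -11/20), radius 1/60; t2: center (-1/2, 1/12), radius 1/30; t3: center (-1/2, -1/2), radius 1/7; t4: center (9/20, -2/5), radius 1/60; t5: center (1/2, -3/5), radius 1/45; t6: center (-5/12, 1/12), radius 1/42
In normal form, the second expression is t1: center (3/5, -11/20), radius 1/60; t2: center (-1/2, 1/12), radius 1/30; t3: center (-1/2, -1/2), radius 1/7; t4: center (9/20, -2/5), radius 1/60; t5: center (1/2, -3/5), radius 1/45; t6: center (-5/12, 1/12), radius 1/42
The forms coincide; equal.

equal; the common form is t1: center (3/5, -11/20), radius 1/60; t2: center (-1/2, 1/12), radius 1/30; t3: center (-1/2, -1/2), radius 1/7; t4: center (9/20, -2/5), radius 1/60; t5: center (1/2, -3/5), radius 1/45; t6: center (-5/12, 1/12), radius 1/42


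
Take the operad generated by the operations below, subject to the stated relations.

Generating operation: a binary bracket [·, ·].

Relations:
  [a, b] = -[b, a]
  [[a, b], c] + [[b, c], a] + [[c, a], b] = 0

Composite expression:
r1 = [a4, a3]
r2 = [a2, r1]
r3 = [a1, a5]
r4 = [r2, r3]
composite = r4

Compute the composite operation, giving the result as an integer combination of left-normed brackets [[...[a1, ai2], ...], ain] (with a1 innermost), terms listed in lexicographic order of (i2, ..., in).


[[[[a1, a5], a2], a3], a4] - [[[[a1, a5], a2], a4], a3] - [[[[a1, a5], a3], a4], a2] + [[[[a1, a5], a4], a3], a2]

Left-normed coefficients sit on the a1-initial expansion words.
Composite bracket: [[a2, [a4, a3]], [a1, a5]]
Full expansion: 16 signed words from ab - ba (2^4 = 16).
Keep just the words that open with a1:
  word a1a5a2a3a4 has sign +1, contributing +[[[[a1, a5], a2], a3], a4]
  word a1a5a2a4a3 has sign -1, contributing -[[[[a1, a5], a2], a4], a3]
  word a1a5a3a4a2 has sign -1, contributing -[[[[a1, a5], a3], a4], a2]
  word a1a5a4a3a2 has sign +1, contributing +[[[[a1, a5], a4], a3], a2]


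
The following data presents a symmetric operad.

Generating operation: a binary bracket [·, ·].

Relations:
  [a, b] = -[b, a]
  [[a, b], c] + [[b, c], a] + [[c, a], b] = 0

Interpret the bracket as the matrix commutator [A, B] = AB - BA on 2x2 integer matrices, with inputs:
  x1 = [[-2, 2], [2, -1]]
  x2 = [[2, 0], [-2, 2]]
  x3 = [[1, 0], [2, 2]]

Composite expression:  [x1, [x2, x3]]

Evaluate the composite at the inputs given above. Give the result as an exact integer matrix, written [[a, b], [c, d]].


[x2, x3] = [[0, 0], [2, 0]]
[x1, [x2, x3]] = [[4, 0], [2, -4]]

[[4, 0], [2, -4]]


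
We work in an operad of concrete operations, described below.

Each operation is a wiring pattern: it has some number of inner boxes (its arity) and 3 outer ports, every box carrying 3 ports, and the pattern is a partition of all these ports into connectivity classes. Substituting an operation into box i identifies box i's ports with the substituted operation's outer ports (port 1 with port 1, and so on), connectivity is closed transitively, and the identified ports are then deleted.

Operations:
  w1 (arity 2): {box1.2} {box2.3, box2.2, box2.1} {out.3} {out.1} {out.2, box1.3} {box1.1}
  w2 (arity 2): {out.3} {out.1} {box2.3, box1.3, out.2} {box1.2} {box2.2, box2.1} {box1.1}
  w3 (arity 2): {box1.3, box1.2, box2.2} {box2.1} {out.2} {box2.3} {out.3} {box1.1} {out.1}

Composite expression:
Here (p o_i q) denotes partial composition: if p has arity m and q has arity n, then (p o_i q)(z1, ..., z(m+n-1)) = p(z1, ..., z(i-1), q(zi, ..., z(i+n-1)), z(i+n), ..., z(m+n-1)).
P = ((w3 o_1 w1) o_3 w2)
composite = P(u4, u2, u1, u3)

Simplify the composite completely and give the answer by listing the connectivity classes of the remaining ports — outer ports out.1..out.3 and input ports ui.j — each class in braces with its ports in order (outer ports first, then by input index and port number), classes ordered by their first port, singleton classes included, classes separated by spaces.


{out.1} {out.2} {out.3} {u1.1} {u1.2} {u1.3, u3.3, u4.3} {u2.1, u2.2, u2.3} {u3.1, u3.2} {u4.1} {u4.2}

Treat the ports identified at w3 as solder joints: merge, then drop.
stage w1: inputs (u4, u2), connectivity {out.1} {out.2, u4.3} {out.3} {u2.1, u2.2, u2.3} {u4.1} {u4.2}, out.j its boundary
stage w2: inputs (u1, u3), connectivity {out.1} {out.2, u1.3, u3.3} {out.3} {u1.1} {u1.2} {u3.1, u3.2}, out.j its boundary
stage w3: inputs (u4, u2, u1, u3), connectivity {out.1} {out.2} {out.3} {u1.1} {u1.2} {u1.3, u3.3, u4.3} {u2.1, u2.2, u2.3} {u3.1, u3.2} {u4.1} {u4.2}, out.j its boundary


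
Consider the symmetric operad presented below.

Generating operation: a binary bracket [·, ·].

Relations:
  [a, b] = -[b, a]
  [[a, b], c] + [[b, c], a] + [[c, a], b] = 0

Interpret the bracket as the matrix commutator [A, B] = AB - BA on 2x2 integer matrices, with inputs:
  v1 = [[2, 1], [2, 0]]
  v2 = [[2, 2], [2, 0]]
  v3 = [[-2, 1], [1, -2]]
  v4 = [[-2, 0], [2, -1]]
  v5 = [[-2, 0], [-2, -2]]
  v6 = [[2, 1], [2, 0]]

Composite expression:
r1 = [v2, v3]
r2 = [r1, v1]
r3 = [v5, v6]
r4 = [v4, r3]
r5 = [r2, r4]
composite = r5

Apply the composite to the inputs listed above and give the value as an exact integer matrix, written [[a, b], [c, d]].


[v2, v3] = [[0, 2], [-2, 0]]
[[v2, v3], v1] = [[6, -4], [-4, -6]]
[v5, v6] = [[2, 0], [-4, -2]]
[v4, [v5, v6]] = [[0, 0], [4, 0]]
[[[v2, v3], v1], [v4, [v5, v6]]] = [[-16, 0], [-48, 16]]

[[-16, 0], [-48, 16]]


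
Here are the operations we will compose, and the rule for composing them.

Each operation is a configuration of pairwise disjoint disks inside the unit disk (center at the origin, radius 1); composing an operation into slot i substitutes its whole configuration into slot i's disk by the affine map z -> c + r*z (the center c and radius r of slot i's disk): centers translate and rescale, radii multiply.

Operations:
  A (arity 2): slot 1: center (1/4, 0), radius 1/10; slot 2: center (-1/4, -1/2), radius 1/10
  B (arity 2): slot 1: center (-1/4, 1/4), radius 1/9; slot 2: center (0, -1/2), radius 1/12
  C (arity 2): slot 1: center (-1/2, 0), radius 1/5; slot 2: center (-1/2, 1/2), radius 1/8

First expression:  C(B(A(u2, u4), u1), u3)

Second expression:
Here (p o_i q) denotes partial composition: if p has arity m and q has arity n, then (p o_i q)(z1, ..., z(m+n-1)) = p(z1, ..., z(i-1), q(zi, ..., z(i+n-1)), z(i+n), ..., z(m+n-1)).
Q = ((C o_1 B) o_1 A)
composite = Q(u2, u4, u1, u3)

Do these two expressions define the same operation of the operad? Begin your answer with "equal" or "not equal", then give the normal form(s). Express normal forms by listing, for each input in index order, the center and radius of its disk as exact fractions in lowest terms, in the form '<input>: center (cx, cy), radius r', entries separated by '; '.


equal: each reduces to u1: center (-1/2, -1/10), radius 1/60; u2: center (-49/90, 1/20), radius 1/450; u3: center (-1/2, 1/2), radius 1/8; u4: center (-5/9, 7/180), radius 1/450

In normal form, the first expression is u1: center (-1/2, -1/10), radius 1/60; u2: center (-49/90, 1/20), radius 1/450; u3: center (-1/2, 1/2), radius 1/8; u4: center (-5/9, 7/180), radius 1/450
In normal form, the second expression is u1: center (-1/2, -1/10), radius 1/60; u2: center (-49/90, 1/20), radius 1/450; u3: center (-1/2, 1/2), radius 1/8; u4: center (-5/9, 7/180), radius 1/450
Same normal form: equal.


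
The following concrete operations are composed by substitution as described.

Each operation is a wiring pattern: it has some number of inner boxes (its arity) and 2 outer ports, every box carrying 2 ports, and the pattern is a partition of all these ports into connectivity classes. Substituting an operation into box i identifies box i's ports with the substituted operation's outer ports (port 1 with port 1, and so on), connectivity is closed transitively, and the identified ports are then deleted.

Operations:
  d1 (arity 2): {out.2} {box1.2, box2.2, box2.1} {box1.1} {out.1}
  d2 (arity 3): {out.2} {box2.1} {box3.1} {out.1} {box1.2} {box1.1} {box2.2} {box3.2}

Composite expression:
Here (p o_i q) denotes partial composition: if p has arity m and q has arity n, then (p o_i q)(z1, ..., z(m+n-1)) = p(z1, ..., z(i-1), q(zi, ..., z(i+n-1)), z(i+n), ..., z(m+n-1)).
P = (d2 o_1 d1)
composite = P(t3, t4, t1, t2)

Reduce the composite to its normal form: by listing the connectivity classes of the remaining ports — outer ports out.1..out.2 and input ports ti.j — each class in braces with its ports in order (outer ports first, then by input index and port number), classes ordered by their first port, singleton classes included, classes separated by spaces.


{out.1} {out.2} {t1.1} {t1.2} {t2.1} {t2.2} {t3.1} {t3.2, t4.1, t4.2}

Reachability decides: close wires over d2-identified ports.
through d1, on inputs (t3, t4): {out.1} {out.2} {t3.1} {t3.2, t4.1, t4.2} (out.j = stage outer ports)
through d2, on inputs (t3, t4, t1, t2): {out.1} {out.2} {t1.1} {t1.2} {t2.1} {t2.2} {t3.1} {t3.2, t4.1, t4.2} (out.j = stage outer ports)


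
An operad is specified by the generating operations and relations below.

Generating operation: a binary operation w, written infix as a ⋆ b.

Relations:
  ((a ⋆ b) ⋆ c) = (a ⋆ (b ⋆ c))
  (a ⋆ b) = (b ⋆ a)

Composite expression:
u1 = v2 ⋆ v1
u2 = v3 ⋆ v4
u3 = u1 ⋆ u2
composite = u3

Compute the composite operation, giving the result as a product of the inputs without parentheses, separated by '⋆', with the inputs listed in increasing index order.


v1 ⋆ v2 ⋆ v3 ⋆ v4

Key point: w commutes, so take the v-inputs in any fixed order.
(v2 ⋆ v1) collapses to v2 ⋆ v1
(v3 ⋆ v4) collapses to v3 ⋆ v4
((v2 ⋆ v1) ⋆ (v3 ⋆ v4)) collapses to v2 ⋆ v1 ⋆ v3 ⋆ v4
putting the inputs in ascending order: v1 ⋆ v2 ⋆ v3 ⋆ v4


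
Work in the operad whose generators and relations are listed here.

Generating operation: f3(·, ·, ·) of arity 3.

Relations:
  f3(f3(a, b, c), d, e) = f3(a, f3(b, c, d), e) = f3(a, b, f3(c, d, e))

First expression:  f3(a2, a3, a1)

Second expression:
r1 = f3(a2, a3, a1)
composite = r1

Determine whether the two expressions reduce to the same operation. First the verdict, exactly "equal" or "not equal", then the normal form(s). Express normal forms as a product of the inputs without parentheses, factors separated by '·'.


In normal form, the first expression is a2 · a3 · a1
In normal form, the second expression is a2 · a3 · a1
One common form — equal.

equal — both sides give a2 · a3 · a1


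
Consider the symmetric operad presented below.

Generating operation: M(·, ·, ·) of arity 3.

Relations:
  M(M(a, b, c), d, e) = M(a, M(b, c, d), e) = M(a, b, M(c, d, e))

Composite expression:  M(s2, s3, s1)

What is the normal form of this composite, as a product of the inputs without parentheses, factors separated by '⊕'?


s2 ⊕ s3 ⊕ s1


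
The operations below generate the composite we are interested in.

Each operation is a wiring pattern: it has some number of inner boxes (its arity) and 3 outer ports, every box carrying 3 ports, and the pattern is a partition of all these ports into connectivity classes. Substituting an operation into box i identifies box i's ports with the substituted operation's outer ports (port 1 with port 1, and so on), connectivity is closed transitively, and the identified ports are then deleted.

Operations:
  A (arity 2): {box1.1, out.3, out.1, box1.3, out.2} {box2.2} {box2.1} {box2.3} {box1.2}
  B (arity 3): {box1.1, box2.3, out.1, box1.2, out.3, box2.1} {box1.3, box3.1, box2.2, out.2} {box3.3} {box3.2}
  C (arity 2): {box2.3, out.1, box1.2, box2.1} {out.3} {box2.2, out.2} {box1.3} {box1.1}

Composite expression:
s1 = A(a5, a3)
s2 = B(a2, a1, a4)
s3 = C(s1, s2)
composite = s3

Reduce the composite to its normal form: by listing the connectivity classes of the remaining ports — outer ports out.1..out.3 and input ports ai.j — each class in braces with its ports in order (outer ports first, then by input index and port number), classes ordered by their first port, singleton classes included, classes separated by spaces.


{out.1, a1.1, a1.3, a2.1, a2.2, a5.1, a5.3} {out.2, a1.2, a2.3, a4.1} {out.3} {a3.1} {a3.2} {a3.3} {a4.2} {a4.3} {a5.2}

Connectivity passes through glued C-boundaries; trace each wire chain.
through A, on inputs (a5, a3): {out.1, out.2, out.3, a5.1, a5.3} {a3.1} {a3.2} {a3.3} {a5.2} (out.j = stage outer ports)
through B, on inputs (a2, a1, a4): {out.1, out.3, a1.1, a1.3, a2.1, a2.2} {out.2, a1.2, a2.3, a4.1} {a4.2} {a4.3} (out.j = stage outer ports)
through C, on inputs (a5, a3, a2, a1, a4): {out.1, a1.1, a1.3, a2.1, a2.2, a5.1, a5.3} {out.2, a1.2, a2.3, a4.1} {out.3} {a3.1} {a3.2} {a3.3} {a4.2} {a4.3} {a5.2} (out.j = stage outer ports)


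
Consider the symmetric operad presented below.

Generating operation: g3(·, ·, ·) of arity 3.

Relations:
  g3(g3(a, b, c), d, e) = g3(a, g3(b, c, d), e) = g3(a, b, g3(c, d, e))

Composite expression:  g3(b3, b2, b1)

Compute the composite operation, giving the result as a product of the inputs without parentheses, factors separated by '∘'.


b3 ∘ b2 ∘ b1

The g3-tree's shape is irrelevant; the b-reading-order decides.
g3(b3, b2, b1) unparenthesizes to b3 ∘ b2 ∘ b1


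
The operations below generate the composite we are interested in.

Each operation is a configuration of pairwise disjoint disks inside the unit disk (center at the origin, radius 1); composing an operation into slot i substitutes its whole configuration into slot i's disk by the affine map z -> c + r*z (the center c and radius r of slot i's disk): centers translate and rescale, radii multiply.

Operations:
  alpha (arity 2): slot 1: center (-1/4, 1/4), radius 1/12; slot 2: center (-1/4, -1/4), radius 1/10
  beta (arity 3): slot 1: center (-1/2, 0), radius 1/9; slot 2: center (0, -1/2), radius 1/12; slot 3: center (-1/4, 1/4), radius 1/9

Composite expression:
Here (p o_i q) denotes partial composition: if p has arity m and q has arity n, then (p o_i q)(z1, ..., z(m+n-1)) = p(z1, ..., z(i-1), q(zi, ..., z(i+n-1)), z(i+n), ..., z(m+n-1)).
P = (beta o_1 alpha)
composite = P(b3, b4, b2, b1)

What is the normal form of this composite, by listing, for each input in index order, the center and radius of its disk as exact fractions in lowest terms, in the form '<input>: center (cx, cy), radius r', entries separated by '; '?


b1: center (-1/4, 1/4), radius 1/9; b2: center (0, -1/2), radius 1/12; b3: center (-19/36, 1/36), radius 1/108; b4: center (-19/36, -1/36), radius 1/90

Nesting under beta composes maps z -> c + r*z down each b-path.
input b3: composing its 2 substitution steps yields center (-19/36, 1/36), radius 1/108
input b4: composing its 2 substitution steps yields center (-19/36, -1/36), radius 1/90
input b2: composing its 1 substitution step yields center (0, -1/2), radius 1/12
input b1: composing its 1 substitution step yields center (-1/4, 1/4), radius 1/9


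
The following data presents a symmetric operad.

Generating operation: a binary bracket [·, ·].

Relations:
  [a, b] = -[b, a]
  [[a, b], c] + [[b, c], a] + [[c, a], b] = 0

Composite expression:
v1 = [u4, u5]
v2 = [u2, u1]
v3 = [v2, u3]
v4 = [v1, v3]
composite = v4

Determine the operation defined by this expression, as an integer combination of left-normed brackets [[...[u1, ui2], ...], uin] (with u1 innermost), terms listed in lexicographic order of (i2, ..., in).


[[[[u1, u2], u3], u4], u5] - [[[[u1, u2], u3], u5], u4]

A multilinear Lie element is pinned by u1-initial words (u1 innermost).
Composite bracket: [[u4, u5], [[u2, u1], u3]]
Full expansion: 16 signed words from ab - ba (2^4 = 16).
Only words starting with u1 matter:
  u1u2u3u4u5 (sign +1) contributes +[[[[u1, u2], u3], u4], u5]
  u1u2u3u5u4 (sign -1) contributes -[[[[u1, u2], u3], u5], u4]


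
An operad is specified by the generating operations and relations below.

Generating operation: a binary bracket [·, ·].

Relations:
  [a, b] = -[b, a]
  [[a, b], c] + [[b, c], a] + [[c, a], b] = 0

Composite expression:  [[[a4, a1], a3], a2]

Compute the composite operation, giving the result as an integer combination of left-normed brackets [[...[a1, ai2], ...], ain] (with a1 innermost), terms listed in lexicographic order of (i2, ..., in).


-[[[a1, a4], a3], a2]


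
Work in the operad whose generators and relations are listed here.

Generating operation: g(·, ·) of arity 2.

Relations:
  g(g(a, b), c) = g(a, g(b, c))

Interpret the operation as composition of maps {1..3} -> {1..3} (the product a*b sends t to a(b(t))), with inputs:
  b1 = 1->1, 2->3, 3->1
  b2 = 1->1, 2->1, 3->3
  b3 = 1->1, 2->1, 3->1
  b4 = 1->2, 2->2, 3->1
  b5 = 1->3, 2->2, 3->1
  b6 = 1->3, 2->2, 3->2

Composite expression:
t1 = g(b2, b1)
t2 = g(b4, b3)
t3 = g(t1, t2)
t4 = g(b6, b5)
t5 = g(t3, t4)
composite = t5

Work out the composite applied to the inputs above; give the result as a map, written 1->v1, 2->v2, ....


g(b2, b1) = 1->1, 2->3, 3->1
g(b4, b3) = 1->2, 2->2, 3->2
g(g(b2, b1), g(b4, b3)) = 1->3, 2->3, 3->3
g(b6, b5) = 1->2, 2->2, 3->3
g(g(g(b2, b1), g(b4, b3)), g(b6, b5)) = 1->3, 2->3, 3->3

1->3, 2->3, 3->3


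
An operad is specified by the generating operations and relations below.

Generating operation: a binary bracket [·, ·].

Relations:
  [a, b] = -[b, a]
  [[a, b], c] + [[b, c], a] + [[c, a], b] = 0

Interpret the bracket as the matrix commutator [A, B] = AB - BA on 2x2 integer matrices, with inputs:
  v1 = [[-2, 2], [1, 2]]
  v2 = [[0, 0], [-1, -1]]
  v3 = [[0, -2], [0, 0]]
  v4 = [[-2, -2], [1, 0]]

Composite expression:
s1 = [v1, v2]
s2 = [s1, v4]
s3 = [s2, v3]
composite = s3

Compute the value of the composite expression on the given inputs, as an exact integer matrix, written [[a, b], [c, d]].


[[20, 32], [0, -20]]

[v1, v2] = [[-2, -2], [-3, 2]]
[[v1, v2], v4] = [[-8, 4], [10, 8]]
[[[v1, v2], v4], v3] = [[20, 32], [0, -20]]


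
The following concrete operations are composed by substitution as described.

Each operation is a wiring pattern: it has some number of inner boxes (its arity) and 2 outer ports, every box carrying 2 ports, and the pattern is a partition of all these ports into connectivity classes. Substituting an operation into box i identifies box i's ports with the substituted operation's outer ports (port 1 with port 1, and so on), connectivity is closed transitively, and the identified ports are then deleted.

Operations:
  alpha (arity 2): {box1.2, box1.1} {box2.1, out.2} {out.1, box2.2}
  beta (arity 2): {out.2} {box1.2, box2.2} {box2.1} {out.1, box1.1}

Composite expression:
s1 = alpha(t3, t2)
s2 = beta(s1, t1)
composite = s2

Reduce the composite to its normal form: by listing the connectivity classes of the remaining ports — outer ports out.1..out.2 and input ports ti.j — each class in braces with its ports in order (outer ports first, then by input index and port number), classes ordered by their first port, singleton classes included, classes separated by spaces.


Two ports join when wires chain via beta-identified ports.
stage alpha: inputs (t3, t2), connectivity {out.1, t2.2} {out.2, t2.1} {t3.1, t3.2}, out.j its boundary
stage beta: inputs (t3, t2, t1), connectivity {out.1, t2.2} {out.2} {t1.1} {t1.2, t2.1} {t3.1, t3.2}, out.j its boundary

{out.1, t2.2} {out.2} {t1.1} {t1.2, t2.1} {t3.1, t3.2}


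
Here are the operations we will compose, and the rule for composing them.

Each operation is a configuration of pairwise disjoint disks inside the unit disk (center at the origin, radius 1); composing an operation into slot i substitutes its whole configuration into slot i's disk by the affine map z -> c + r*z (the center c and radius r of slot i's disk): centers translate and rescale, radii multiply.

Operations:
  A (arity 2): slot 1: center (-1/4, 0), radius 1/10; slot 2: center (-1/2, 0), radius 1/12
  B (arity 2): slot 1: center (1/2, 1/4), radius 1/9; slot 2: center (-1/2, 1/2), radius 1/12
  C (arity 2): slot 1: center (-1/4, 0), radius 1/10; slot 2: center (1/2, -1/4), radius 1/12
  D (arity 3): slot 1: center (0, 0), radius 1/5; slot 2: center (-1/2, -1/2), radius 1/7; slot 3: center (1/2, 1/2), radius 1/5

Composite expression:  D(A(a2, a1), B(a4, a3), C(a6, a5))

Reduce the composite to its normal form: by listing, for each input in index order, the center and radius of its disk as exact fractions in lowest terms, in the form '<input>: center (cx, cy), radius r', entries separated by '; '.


a1: center (-1/10, 0), radius 1/60; a2: center (-1/20, 0), radius 1/50; a3: center (-4/7, -3/7), radius 1/84; a4: center (-3/7, -13/28), radius 1/63; a5: center (3/5, 9/20), radius 1/60; a6: center (9/20, 1/2), radius 1/50

Follow each a-input down from D: c' goes to c + r*c', radius to r*r'.
tracing a2 down its 2-map path: center (-1/20, 0), radius 1/50
tracing a1 down its 2-map path: center (-1/10, 0), radius 1/60
tracing a4 down its 2-map path: center (-3/7, -13/28), radius 1/63
tracing a3 down its 2-map path: center (-4/7, -3/7), radius 1/84
tracing a6 down its 2-map path: center (9/20, 1/2), radius 1/50
tracing a5 down its 2-map path: center (3/5, 9/20), radius 1/60


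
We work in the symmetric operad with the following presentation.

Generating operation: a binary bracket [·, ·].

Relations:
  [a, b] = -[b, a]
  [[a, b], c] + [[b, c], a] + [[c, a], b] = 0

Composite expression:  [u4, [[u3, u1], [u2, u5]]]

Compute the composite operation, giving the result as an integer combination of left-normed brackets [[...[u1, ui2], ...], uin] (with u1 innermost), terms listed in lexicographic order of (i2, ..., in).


[[[[u1, u3], u2], u5], u4] - [[[[u1, u3], u5], u2], u4]

A multilinear Lie element is pinned by u1-initial words (u1 innermost).
Composite bracket: [u4, [[u3, u1], [u2, u5]]]
Applying ab - ba throughout gives 16 signed words (2^4 = 16).
Collect the words opening with u1:
  word u1u3u2u5u4 has sign +1, contributing +[[[[u1, u3], u2], u5], u4]
  word u1u3u5u2u4 has sign -1, contributing -[[[[u1, u3], u5], u2], u4]


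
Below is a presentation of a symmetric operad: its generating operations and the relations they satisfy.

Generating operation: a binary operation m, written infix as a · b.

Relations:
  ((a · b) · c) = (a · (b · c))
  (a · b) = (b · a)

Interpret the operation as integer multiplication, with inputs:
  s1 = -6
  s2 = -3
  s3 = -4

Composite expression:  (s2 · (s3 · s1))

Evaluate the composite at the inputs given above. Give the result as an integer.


-72

(s3 · s1) = 24
(s2 · (s3 · s1)) = -72


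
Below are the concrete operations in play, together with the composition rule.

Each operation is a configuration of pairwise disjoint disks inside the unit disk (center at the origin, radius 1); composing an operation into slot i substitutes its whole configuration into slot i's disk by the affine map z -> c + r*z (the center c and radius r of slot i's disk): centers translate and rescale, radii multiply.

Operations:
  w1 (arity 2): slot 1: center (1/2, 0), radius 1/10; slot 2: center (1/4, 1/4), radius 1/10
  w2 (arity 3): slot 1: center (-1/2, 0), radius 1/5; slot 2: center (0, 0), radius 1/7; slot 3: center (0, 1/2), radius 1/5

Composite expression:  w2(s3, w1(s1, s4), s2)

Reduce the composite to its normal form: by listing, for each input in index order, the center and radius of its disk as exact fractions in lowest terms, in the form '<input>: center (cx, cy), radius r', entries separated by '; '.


s1: center (1/14, 0), radius 1/70; s2: center (0, 1/2), radius 1/5; s3: center (-1/2, 0), radius 1/5; s4: center (1/28, 1/28), radius 1/70

Each s-disk chains the slot maps above it in w2; radii multiply.
tracing s3 down its 1-map path: center (-1/2, 0), radius 1/5
tracing s1 down its 2-map path: center (1/14, 0), radius 1/70
tracing s4 down its 2-map path: center (1/28, 1/28), radius 1/70
tracing s2 down its 1-map path: center (0, 1/2), radius 1/5


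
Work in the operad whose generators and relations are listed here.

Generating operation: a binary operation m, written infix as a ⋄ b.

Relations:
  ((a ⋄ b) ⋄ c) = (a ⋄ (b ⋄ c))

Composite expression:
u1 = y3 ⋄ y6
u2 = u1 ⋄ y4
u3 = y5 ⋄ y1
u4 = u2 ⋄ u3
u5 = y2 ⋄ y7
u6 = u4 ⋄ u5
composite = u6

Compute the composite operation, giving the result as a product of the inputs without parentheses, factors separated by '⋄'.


Key point: m is associative — brackets drop, the y-order remains.
(y3 ⋄ y6) spells out as y3 ⋄ y6
((y3 ⋄ y6) ⋄ y4) spells out as y3 ⋄ y6 ⋄ y4
(y5 ⋄ y1) spells out as y5 ⋄ y1
(((y3 ⋄ y6) ⋄ y4) ⋄ (y5 ⋄ y1)) spells out as y3 ⋄ y6 ⋄ y4 ⋄ y5 ⋄ y1
(y2 ⋄ y7) spells out as y2 ⋄ y7
((((y3 ⋄ y6) ⋄ y4) ⋄ (y5 ⋄ y1)) ⋄ (y2 ⋄ y7)) spells out as y3 ⋄ y6 ⋄ y4 ⋄ y5 ⋄ y1 ⋄ y2 ⋄ y7

y3 ⋄ y6 ⋄ y4 ⋄ y5 ⋄ y1 ⋄ y2 ⋄ y7


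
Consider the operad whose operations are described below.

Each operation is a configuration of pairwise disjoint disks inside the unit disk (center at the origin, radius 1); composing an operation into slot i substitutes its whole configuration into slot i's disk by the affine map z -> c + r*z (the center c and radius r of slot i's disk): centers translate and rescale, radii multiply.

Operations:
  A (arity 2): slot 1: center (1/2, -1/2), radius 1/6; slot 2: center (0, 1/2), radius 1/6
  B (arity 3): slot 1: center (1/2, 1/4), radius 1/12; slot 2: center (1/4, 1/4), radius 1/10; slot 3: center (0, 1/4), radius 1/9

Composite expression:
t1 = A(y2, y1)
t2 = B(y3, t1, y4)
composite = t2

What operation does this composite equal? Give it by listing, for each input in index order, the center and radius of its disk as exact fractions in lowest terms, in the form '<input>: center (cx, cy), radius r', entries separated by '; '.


y1: center (1/4, 3/10), radius 1/60; y2: center (3/10, 1/5), radius 1/60; y3: center (1/2, 1/4), radius 1/12; y4: center (0, 1/4), radius 1/9

Only the slot chain above each y matters under B; compose those maps.
input y3: composing its 1 substitution step yields center (1/2, 1/4), radius 1/12
input y2: composing its 2 substitution steps yields center (3/10, 1/5), radius 1/60
input y1: composing its 2 substitution steps yields center (1/4, 3/10), radius 1/60
input y4: composing its 1 substitution step yields center (0, 1/4), radius 1/9


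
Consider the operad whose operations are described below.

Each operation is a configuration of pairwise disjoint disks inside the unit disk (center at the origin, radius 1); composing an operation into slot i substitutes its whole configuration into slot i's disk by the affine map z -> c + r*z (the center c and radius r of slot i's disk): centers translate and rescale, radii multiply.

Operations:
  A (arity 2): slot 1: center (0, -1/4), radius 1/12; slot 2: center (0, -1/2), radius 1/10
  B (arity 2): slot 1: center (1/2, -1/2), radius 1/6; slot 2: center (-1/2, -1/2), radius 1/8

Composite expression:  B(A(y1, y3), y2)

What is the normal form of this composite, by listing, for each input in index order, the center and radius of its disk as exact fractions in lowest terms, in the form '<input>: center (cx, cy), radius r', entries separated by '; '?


y1: center (1/2, -13/24), radius 1/72; y2: center (-1/2, -1/2), radius 1/8; y3: center (1/2, -7/12), radius 1/60


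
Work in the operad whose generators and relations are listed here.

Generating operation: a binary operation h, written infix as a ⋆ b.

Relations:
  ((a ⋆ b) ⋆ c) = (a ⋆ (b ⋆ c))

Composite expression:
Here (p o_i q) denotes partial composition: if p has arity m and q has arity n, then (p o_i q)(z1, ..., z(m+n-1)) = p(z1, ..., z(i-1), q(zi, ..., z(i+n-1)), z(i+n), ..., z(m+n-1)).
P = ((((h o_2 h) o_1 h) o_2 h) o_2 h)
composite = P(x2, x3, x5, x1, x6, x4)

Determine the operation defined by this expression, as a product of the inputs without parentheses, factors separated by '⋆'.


x2 ⋆ x3 ⋆ x5 ⋆ x1 ⋆ x6 ⋆ x4

The h-tree's shape is irrelevant; the x-reading-order decides.
(x3 ⋆ x5) reduces to x3 ⋆ x5
((x3 ⋆ x5) ⋆ x1) reduces to x3 ⋆ x5 ⋆ x1
(x2 ⋆ ((x3 ⋆ x5) ⋆ x1)) reduces to x2 ⋆ x3 ⋆ x5 ⋆ x1
(x6 ⋆ x4) reduces to x6 ⋆ x4
((x2 ⋆ ((x3 ⋆ x5) ⋆ x1)) ⋆ (x6 ⋆ x4)) reduces to x2 ⋆ x3 ⋆ x5 ⋆ x1 ⋆ x6 ⋆ x4


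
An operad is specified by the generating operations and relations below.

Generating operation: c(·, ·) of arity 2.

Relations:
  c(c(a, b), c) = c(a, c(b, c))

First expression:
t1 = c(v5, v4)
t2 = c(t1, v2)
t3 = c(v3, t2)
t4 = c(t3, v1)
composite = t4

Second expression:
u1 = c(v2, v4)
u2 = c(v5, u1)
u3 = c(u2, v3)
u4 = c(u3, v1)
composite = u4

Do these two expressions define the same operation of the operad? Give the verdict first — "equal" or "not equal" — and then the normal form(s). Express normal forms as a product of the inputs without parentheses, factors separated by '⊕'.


Normal form of the first expression: v3 ⊕ v5 ⊕ v4 ⊕ v2 ⊕ v1
Normal form of the second expression: v5 ⊕ v2 ⊕ v4 ⊕ v3 ⊕ v1
The normal forms differ: not equal.

not equal — first v3 ⊕ v5 ⊕ v4 ⊕ v2 ⊕ v1, second v5 ⊕ v2 ⊕ v4 ⊕ v3 ⊕ v1


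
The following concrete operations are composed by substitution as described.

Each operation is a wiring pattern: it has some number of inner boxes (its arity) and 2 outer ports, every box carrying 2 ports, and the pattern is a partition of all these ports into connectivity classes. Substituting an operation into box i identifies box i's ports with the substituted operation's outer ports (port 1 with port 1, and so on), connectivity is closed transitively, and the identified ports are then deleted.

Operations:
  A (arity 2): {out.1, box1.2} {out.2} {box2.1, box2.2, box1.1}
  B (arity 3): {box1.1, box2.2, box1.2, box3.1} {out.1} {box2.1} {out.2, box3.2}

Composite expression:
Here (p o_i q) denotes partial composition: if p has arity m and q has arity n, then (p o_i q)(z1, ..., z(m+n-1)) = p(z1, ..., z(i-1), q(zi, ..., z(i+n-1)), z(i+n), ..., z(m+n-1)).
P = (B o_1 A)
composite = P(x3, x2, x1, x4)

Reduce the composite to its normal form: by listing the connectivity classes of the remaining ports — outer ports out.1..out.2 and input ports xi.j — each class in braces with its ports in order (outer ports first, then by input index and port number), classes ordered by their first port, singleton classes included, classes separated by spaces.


Treat the ports identified at B as solder joints: merge, then drop.
stage A: inputs (x3, x2), connectivity {out.1, x3.2} {out.2} {x2.1, x2.2, x3.1}, out.j its boundary
stage B: inputs (x3, x2, x1, x4), connectivity {out.1} {out.2, x4.2} {x1.1} {x1.2, x3.2, x4.1} {x2.1, x2.2, x3.1}, out.j its boundary

{out.1} {out.2, x4.2} {x1.1} {x1.2, x3.2, x4.1} {x2.1, x2.2, x3.1}


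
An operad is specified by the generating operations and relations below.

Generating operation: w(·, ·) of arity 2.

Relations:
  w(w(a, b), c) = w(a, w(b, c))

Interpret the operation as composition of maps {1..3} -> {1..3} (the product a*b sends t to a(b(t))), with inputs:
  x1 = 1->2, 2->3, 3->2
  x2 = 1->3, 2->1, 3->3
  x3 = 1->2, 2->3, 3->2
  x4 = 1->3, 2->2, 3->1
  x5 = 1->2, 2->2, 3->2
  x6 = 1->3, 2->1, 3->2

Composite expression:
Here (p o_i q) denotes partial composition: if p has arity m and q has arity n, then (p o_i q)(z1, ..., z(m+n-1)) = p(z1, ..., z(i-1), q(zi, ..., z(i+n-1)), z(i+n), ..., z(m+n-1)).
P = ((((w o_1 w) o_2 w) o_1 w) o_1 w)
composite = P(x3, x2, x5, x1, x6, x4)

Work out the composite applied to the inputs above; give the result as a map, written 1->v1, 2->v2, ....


1->2, 2->2, 3->2

w(x3, x2) = 1->2, 2->2, 3->2
w(w(x3, x2), x5) = 1->2, 2->2, 3->2
w(x1, x6) = 1->2, 2->2, 3->3
w(w(w(x3, x2), x5), w(x1, x6)) = 1->2, 2->2, 3->2
w(w(w(w(x3, x2), x5), w(x1, x6)), x4) = 1->2, 2->2, 3->2


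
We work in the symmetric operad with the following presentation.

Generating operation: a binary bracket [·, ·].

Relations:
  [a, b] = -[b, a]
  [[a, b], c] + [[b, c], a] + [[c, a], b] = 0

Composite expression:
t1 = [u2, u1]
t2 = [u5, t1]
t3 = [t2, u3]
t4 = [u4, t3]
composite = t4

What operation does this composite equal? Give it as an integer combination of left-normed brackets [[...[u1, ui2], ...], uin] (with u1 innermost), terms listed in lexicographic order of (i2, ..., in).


-[[[[u1, u2], u5], u3], u4]

Expand each bracket as ab - ba; the u1-initial words give the coefficients.
Composite bracket: [u4, [[u5, [u2, u1]], u3]]
Under [a, b] = ab - ba we get 16 signed associative words (2^4 = 16).
Collect the words opening with u1:
  u1u2u5u3u4 (sign -1) contributes -[[[[u1, u2], u5], u3], u4]


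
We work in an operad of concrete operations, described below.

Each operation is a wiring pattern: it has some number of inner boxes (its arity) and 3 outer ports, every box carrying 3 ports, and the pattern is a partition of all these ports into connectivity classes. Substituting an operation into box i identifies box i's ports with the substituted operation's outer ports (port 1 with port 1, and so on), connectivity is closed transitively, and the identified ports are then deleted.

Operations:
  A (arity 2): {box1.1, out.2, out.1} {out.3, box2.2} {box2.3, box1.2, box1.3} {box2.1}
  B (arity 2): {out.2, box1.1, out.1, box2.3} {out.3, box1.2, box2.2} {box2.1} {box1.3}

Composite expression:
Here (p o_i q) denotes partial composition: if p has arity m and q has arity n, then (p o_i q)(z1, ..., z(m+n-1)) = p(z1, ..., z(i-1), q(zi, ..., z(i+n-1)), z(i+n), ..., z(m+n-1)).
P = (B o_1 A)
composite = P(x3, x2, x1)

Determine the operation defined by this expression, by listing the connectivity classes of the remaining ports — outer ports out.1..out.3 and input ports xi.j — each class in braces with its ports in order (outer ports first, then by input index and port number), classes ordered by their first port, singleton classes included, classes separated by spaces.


{out.1, out.2, out.3, x1.2, x1.3, x3.1} {x1.1} {x2.1} {x2.2} {x2.3, x3.2, x3.3}

Reachability decides: close wires over B-identified ports.
composing A on (x3, x2), with out.j its own outer ports: {out.1, out.2, x3.1} {out.3, x2.2} {x2.1} {x2.3, x3.2, x3.3}
composing B on (x3, x2, x1), with out.j its own outer ports: {out.1, out.2, out.3, x1.2, x1.3, x3.1} {x1.1} {x2.1} {x2.2} {x2.3, x3.2, x3.3}
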